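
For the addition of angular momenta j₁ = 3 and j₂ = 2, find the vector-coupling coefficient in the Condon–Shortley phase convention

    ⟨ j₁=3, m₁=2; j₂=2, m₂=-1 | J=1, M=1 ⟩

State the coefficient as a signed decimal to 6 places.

-0.534522  (= −√(2/7))

triangle: 4!×2!×0!/7! = 48/5040
(j±m)!: 5!×1!×1!×3!×2!×0! = 1440
prefactor² = (2J+1)×Δ×N² = 288/7
  k=1: −1/(1!×3!×0!×0!×2!×0!) = -1/12
Σ = -1/12  ⇒  CG² = 288/7×(-1/12)² = 2/7
CG = −√(2/7) = -0.534522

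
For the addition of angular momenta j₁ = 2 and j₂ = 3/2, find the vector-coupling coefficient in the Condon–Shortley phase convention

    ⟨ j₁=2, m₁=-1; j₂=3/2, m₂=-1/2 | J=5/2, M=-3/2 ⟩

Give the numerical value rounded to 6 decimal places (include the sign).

j₁+j₂−J=1  J+j₁−j₂=3  J−j₁+j₂=2  j₁+j₂+J+1=7
(j₁±m₁, j₂±m₂, J±M) = (1,3,1,2,1,4)
P² = 144/35
sum k=0..1:
  [0] +1/6 = 1/6
  [1] −1/4 = -1/4
S = -1/12
C² = P²·S² = 1/35 ; C = -0.169031

-0.169031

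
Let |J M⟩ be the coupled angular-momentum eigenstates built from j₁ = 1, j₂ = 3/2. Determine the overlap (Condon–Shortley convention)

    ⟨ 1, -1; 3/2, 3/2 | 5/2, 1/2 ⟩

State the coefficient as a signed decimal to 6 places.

+√(1/10) ≈ +0.316228

j₁+j₂−J=0  J+j₁−j₂=2  J−j₁+j₂=3  j₁+j₂+J+1=6
(j₁±m₁, j₂±m₂, J±M) = (0,2,3,0,3,2)
P² = 72/5
sum k=0..0:
  [0] +1/12 = 1/12
S = 1/12
C² = P²·S² = 1/10 ; C = +0.316228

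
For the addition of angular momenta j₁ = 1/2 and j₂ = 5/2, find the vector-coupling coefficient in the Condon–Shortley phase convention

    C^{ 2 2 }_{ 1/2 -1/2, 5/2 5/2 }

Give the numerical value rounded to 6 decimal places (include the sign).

−√(5/6) = -0.912871

j₁+j₂−J=1  J+j₁−j₂=0  J−j₁+j₂=4  j₁+j₂+J+1=6
(j₁±m₁, j₂±m₂, J±M) = (0,1,5,0,4,0)
P² = 480
sum k=1..1:
  [1] −1/24 = -1/24
S = -1/24
C² = P²·S² = 5/6 ; C = -0.912871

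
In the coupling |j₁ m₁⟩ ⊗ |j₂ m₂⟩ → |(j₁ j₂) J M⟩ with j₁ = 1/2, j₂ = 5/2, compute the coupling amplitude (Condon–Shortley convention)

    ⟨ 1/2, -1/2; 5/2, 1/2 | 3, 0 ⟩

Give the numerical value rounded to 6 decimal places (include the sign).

+√(1/2) = +0.707107

j₁+j₂−J=0  J+j₁−j₂=1  J−j₁+j₂=5  j₁+j₂+J+1=7
(j₁±m₁, j₂±m₂, J±M) = (0,1,3,2,3,3)
P² = 72
sum k=0..0:
  [0] +1/12 = 1/12
S = 1/12
C² = P²·S² = 1/2 ; C = +0.707107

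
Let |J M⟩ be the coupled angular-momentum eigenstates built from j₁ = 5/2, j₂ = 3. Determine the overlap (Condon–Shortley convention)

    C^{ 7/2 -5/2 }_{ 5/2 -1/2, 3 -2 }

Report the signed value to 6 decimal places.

√[8·2!3!4!/10! · 2!3!1!5!1!6!] = √(4608/7)
  +(−1)^0/∏(0,2,3,1,0,3)! = 1/72  (running 1/72)
  +(−1)^1/∏(1,1,2,0,1,4)! = -1/48  (running -1/144)
⟨..|..⟩ = √(4608/7)·(-1/144) = -0.178174

−√(2/63) ≈ -0.178174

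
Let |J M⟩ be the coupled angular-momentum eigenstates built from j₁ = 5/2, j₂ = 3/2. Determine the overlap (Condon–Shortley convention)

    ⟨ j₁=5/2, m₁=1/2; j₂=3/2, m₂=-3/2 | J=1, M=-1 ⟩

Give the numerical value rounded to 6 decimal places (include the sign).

j₁+j₂−J=3  J+j₁−j₂=2  J−j₁+j₂=0  j₁+j₂+J+1=6
(j₁±m₁, j₂±m₂, J±M) = (3,2,0,3,0,2)
P² = 36/5
sum k=0..0:
  [0] +1/12 = 1/12
S = 1/12
C² = P²·S² = 1/20 ; C = +0.223607

+0.223607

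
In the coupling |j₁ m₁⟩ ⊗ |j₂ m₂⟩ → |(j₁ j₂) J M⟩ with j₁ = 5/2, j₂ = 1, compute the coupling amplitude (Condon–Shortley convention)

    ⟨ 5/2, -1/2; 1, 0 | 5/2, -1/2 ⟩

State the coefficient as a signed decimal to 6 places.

j₁+j₂−J=1  J+j₁−j₂=4  J−j₁+j₂=1  j₁+j₂+J+1=7
(j₁±m₁, j₂±m₂, J±M) = (2,3,1,1,2,3)
P² = 144/35
sum k=0..1:
  [0] +1/6 = 1/6
  [1] −1/4 = -1/4
S = -1/12
C² = P²·S² = 1/35 ; C = -0.169031

−√(1/35) ≈ -0.169031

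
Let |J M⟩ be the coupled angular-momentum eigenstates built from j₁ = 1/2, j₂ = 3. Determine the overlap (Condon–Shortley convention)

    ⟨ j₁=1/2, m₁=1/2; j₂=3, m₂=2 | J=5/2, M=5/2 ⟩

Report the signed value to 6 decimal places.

+0.377964

√[6·1!0!5!/7! · 1!0!5!1!5!0!] = √(14400/7)
  +(−1)^0/∏(0,1,0,5,0,0)! = 1/120  (running 1/120)
⟨..|..⟩ = √(14400/7)·(1/120) = +0.377964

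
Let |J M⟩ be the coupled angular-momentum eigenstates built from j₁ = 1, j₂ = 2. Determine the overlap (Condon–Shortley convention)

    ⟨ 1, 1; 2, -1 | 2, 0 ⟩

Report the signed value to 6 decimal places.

+√(1/2) ≈ +0.707107

j₁+j₂−J=1  J+j₁−j₂=1  J−j₁+j₂=3  j₁+j₂+J+1=6
(j₁±m₁, j₂±m₂, J±M) = (2,0,1,3,2,2)
P² = 2
sum k=0..0:
  [0] +1/2 = 1/2
S = 1/2
C² = P²·S² = 1/2 ; C = +0.707107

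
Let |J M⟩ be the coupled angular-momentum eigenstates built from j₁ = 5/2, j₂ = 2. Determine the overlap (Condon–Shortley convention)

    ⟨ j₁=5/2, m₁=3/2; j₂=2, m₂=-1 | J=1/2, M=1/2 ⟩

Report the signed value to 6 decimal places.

−√(4/15) = -0.516398

triangle: 4!·1!·0!/6! = 24/720
(j±m)!: 4!·1!·1!·3!·1!·0! = 144
prefactor² = (2J+1)·Δ·N² = 48/5
  k=1: −1/(1!·3!·0!·0!·1!·0!) = -1/6
Σ = -1/6  ⇒  CG² = 48/5·(-1/6)² = 4/15
CG = −√(4/15) = -0.516398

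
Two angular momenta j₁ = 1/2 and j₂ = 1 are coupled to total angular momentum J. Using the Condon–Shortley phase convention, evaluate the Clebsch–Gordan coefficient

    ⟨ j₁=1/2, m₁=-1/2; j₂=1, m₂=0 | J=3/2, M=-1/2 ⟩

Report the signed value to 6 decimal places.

+0.816497  (= +√(2/3))

j₁+j₂−J=0  J+j₁−j₂=1  J−j₁+j₂=2  j₁+j₂+J+1=4
(j₁±m₁, j₂±m₂, J±M) = (0,1,1,1,1,2)
P² = 2/3
sum k=0..0:
  [0] +1/1 = 1
S = 1
C² = P²·S² = 2/3 ; C = +0.816497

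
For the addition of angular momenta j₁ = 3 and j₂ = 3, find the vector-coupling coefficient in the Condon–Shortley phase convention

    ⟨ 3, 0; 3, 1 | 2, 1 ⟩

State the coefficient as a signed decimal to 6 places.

+√(1/42) ≈ +0.154303

j₁+j₂−J=4  J+j₁−j₂=2  J−j₁+j₂=2  j₁+j₂+J+1=9
(j₁±m₁, j₂±m₂, J±M) = (3,3,4,2,3,1)
P² = 96/7
sum k=2..3:
  [2] +1/8 = 1/8
  [3] −1/12 = -1/12
S = 1/24
C² = P²·S² = 1/42 ; C = +0.154303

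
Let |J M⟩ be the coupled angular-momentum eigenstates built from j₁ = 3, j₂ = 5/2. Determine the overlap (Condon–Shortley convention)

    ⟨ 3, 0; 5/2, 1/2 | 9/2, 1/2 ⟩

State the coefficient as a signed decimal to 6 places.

j₁+j₂−J=1  J+j₁−j₂=5  J−j₁+j₂=4  j₁+j₂+J+1=11
(j₁±m₁, j₂±m₂, J±M) = (3,3,3,2,5,4)
P² = 69120/77
sum k=0..1:
  [0] +1/72 = 1/72
  [1] −1/48 = -1/48
S = -1/144
C² = P²·S² = 10/231 ; C = -0.208063

−√(10/231) = -0.208063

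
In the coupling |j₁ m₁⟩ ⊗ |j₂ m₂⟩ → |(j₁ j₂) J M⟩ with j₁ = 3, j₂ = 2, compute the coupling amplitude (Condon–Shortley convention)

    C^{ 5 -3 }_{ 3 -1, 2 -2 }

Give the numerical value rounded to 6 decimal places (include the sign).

+√(1/3) ≈ +0.577350

√[11·0!6!4!/11! · 2!4!0!4!2!8!] = √(442368)
  +(−1)^0/∏(0,0,4,0,2,4)! = 1/1152  (running 1/1152)
⟨..|..⟩ = √(442368)·(1/1152) = +0.577350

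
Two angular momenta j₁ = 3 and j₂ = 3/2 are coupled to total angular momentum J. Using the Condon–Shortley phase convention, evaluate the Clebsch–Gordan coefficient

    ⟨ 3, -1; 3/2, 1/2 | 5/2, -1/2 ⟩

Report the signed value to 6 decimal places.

j₁+j₂−J=2  J+j₁−j₂=4  J−j₁+j₂=1  j₁+j₂+J+1=8
(j₁±m₁, j₂±m₂, J±M) = (2,4,2,1,2,3)
P² = 288/35
sum k=1..2:
  [1] −1/6 = -1/6
  [2] +1/8 = 1/8
S = -1/24
C² = P²·S² = 1/70 ; C = -0.119523

−√(1/70) = -0.119523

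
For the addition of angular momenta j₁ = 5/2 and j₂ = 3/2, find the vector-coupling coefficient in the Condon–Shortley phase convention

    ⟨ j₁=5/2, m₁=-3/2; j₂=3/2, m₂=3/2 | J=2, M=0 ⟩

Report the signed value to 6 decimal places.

+0.654654  (= +√(3/7))

j₁+j₂−J=2  J+j₁−j₂=3  J−j₁+j₂=1  j₁+j₂+J+1=7
(j₁±m₁, j₂±m₂, J±M) = (1,4,3,0,2,2)
P² = 48/7
sum k=2..2:
  [2] +1/4 = 1/4
S = 1/4
C² = P²·S² = 3/7 ; C = +0.654654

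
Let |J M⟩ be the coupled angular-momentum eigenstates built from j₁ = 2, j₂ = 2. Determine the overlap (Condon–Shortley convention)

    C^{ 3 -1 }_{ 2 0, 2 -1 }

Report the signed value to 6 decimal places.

triangle: 1!×3!×3!/8! = 36/40320
(j±m)!: 2!×2!×1!×3!×2!×4! = 1152
prefactor² = (2J+1)×Δ×N² = 36/5
  k=0: +1/(0!×1!×2!×1!×1!×2!) = 1/4
  k=1: −1/(1!×0!×1!×0!×2!×3!) = -1/12
Σ = 1/6  ⇒  CG² = 36/5×1/6² = 1/5
CG = +√(1/5) = +0.447214

+0.447214  (= +√(1/5))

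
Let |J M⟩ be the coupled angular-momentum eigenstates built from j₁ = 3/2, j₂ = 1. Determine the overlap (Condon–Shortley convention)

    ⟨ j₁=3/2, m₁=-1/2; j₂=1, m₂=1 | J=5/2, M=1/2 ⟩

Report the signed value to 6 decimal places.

+√(3/10) ≈ +0.547723

j₁+j₂−J=0  J+j₁−j₂=3  J−j₁+j₂=2  j₁+j₂+J+1=6
(j₁±m₁, j₂±m₂, J±M) = (1,2,2,0,3,2)
P² = 24/5
sum k=0..0:
  [0] +1/4 = 1/4
S = 1/4
C² = P²·S² = 3/10 ; C = +0.547723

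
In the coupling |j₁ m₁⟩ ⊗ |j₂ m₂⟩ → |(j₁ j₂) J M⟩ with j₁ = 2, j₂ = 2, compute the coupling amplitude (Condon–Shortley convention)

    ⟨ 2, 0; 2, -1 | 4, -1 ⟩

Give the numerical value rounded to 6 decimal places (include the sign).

+√(3/7) = +0.654654

triangle: 0!·4!·4!/9! = 576/362880
(j±m)!: 2!·2!·1!·3!·3!·5! = 17280
prefactor² = (2J+1)·Δ·N² = 1728/7
  k=0: +1/(0!·0!·2!·1!·2!·3!) = 1/24
Σ = 1/24  ⇒  CG² = 1728/7·1/24² = 3/7
CG = +√(3/7) = +0.654654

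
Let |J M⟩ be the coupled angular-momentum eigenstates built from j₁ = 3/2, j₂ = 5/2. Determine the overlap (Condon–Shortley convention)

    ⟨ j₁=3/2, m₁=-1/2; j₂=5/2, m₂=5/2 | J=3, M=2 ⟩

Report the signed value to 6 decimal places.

triangle: 1!×2!×4!/8! = 48/40320
(j±m)!: 1!×2!×5!×0!×5!×1! = 28800
prefactor² = (2J+1)×Δ×N² = 240
  k=1: −1/(1!×0!×1!×4!×1!×0!) = -1/24
Σ = -1/24  ⇒  CG² = 240×(-1/24)² = 5/12
CG = −√(5/12) = -0.645497

-0.645497  (= −√(5/12))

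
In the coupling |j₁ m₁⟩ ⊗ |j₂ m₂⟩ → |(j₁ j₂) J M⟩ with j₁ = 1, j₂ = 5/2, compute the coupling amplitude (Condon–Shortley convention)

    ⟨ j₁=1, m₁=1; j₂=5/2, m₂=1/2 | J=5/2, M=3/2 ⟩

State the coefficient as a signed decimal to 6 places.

j₁+j₂−J=1  J+j₁−j₂=1  J−j₁+j₂=4  j₁+j₂+J+1=7
(j₁±m₁, j₂±m₂, J±M) = (2,0,3,2,4,1)
P² = 576/35
sum k=0..0:
  [0] +1/6 = 1/6
S = 1/6
C² = P²·S² = 16/35 ; C = +0.676123

+√(16/35) = +0.676123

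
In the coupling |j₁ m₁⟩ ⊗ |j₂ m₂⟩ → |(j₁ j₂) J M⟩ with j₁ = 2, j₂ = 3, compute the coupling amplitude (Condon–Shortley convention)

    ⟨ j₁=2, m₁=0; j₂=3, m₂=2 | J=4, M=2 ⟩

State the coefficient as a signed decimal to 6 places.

−√(12/35) ≈ -0.585540

j₁+j₂−J=1  J+j₁−j₂=3  J−j₁+j₂=5  j₁+j₂+J+1=10
(j₁±m₁, j₂±m₂, J±M) = (2,2,5,1,6,2)
P² = 8640/7
sum k=0..1:
  [0] +1/240 = 1/240
  [1] −1/48 = -1/48
S = -1/60
C² = P²·S² = 12/35 ; C = -0.585540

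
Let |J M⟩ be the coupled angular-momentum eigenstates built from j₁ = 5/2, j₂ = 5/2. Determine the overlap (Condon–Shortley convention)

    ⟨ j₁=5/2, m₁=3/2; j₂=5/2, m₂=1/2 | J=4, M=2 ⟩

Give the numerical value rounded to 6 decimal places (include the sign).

+√(5/28) ≈ +0.422577

triangle: 1!×4!×4!/10! = 576/3628800
(j±m)!: 4!×1!×3!×2!×6!×2! = 414720
prefactor² = (2J+1)×Δ×N² = 20736/35
  k=0: +1/(0!×1!×1!×3!×3!×1!) = 1/36
  k=1: −1/(1!×0!×0!×2!×4!×2!) = -1/96
Σ = 5/288  ⇒  CG² = 20736/35×5/288² = 5/28
CG = +√(5/28) = +0.422577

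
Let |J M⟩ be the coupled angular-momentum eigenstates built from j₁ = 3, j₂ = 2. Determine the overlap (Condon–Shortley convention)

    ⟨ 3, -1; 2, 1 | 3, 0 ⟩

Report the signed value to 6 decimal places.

+√(1/30) ≈ +0.182574

triangle: 2!·4!·2!/9! = 96/362880
(j±m)!: 2!·4!·3!·1!·3!·3! = 10368
prefactor² = (2J+1)·Δ·N² = 96/5
  k=1: −1/(1!·1!·3!·2!·1!·0!) = -1/12
  k=2: +1/(2!·0!·2!·1!·2!·1!) = 1/8
Σ = 1/24  ⇒  CG² = 96/5·1/24² = 1/30
CG = +√(1/30) = +0.182574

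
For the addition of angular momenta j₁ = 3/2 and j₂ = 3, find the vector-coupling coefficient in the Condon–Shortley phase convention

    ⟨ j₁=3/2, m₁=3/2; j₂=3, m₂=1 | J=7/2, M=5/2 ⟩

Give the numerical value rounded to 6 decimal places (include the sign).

+√(10/21) = +0.690066

j₁+j₂−J=1  J+j₁−j₂=2  J−j₁+j₂=5  j₁+j₂+J+1=9
(j₁±m₁, j₂±m₂, J±M) = (3,0,4,2,6,1)
P² = 7680/7
sum k=0..0:
  [0] +1/48 = 1/48
S = 1/48
C² = P²·S² = 10/21 ; C = +0.690066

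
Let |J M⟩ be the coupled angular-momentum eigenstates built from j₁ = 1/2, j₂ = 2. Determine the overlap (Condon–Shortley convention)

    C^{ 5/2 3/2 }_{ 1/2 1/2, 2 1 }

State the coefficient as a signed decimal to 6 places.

+√(4/5) = +0.894427

j₁+j₂−J=0  J+j₁−j₂=1  J−j₁+j₂=4  j₁+j₂+J+1=6
(j₁±m₁, j₂±m₂, J±M) = (1,0,3,1,4,1)
P² = 144/5
sum k=0..0:
  [0] +1/6 = 1/6
S = 1/6
C² = P²·S² = 4/5 ; C = +0.894427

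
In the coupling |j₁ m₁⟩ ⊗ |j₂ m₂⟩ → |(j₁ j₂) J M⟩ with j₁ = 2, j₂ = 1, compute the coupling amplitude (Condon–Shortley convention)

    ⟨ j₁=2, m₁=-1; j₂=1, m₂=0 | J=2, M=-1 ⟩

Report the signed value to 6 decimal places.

triangle: 1!·3!·1!/6! = 6/720
(j±m)!: 1!·3!·1!·1!·1!·3! = 36
prefactor² = (2J+1)·Δ·N² = 3/2
  k=0: +1/(0!·1!·3!·1!·0!·0!) = 1/6
  k=1: −1/(1!·0!·2!·0!·1!·1!) = -1/2
Σ = -1/3  ⇒  CG² = 3/2·(-1/3)² = 1/6
CG = −√(1/6) = -0.408248

-0.408248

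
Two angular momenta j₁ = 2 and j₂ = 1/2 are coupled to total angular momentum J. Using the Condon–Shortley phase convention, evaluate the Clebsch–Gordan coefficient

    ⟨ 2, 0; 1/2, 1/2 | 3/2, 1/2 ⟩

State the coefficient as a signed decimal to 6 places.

−√(2/5) = -0.632456

√[4·1!3!0!/5! · 2!2!1!0!2!1!] = √(8/5)
  +(−1)^1/∏(1,0,1,0,2,0)! = -1/2  (running -1/2)
⟨..|..⟩ = √(8/5)·(-1/2) = -0.632456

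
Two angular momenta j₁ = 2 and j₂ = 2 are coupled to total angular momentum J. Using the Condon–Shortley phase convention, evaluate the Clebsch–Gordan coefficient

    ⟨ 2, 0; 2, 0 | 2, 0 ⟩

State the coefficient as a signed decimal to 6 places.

√[5·2!2!2!/7! · 2!2!2!2!2!2!] = √(32/63)
  +(−1)^0/∏(0,2,2,2,0,0)! = 1/8  (running 1/8)
  +(−1)^1/∏(1,1,1,1,1,1)! = -1  (running -7/8)
  +(−1)^2/∏(2,0,0,0,2,2)! = 1/8  (running -3/4)
⟨..|..⟩ = √(32/63)·(-3/4) = -0.534522

−√(2/7) = -0.534522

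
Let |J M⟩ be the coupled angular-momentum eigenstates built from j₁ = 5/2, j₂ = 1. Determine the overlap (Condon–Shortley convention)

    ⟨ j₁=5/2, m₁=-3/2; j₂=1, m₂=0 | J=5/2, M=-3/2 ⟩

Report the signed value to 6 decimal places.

triangle: 1!*4!*1!/7! = 24/5040
(j±m)!: 1!*4!*1!*1!*1!*4! = 576
prefactor² = (2J+1)*Δ*N² = 576/35
  k=0: +1/(0!*1!*4!*1!*0!*0!) = 1/24
  k=1: −1/(1!*0!*3!*0!*1!*1!) = -1/6
Σ = -1/8  ⇒  CG² = 576/35*(-1/8)² = 9/35
CG = −√(9/35) = -0.507093

-0.507093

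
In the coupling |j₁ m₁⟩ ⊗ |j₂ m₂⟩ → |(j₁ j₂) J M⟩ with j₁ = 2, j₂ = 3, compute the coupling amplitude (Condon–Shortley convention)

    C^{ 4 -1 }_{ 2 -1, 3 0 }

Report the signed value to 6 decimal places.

j₁+j₂−J=1  J+j₁−j₂=3  J−j₁+j₂=5  j₁+j₂+J+1=10
(j₁±m₁, j₂±m₂, J±M) = (1,3,3,3,3,5)
P² = 1944/7
sum k=0..1:
  [0] +1/72 = 1/72
  [1] −1/24 = -1/24
S = -1/36
C² = P²·S² = 3/14 ; C = -0.462910

-0.462910  (= −√(3/14))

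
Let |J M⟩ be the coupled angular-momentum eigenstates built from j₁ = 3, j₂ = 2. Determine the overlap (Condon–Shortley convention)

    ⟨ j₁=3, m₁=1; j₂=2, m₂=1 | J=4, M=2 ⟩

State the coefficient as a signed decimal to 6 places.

j₁+j₂−J=1  J+j₁−j₂=5  J−j₁+j₂=3  j₁+j₂+J+1=10
(j₁±m₁, j₂±m₂, J±M) = (4,2,3,1,6,2)
P² = 5184/7
sum k=0..1:
  [0] +1/72 = 1/72
  [1] −1/48 = -1/48
S = -1/144
C² = P²·S² = 1/28 ; C = -0.188982

-0.188982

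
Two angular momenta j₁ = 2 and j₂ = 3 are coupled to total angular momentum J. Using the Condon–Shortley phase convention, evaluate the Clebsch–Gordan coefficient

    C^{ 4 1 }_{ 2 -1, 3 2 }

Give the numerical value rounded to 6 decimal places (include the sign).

j₁+j₂−J=1  J+j₁−j₂=3  J−j₁+j₂=5  j₁+j₂+J+1=10
(j₁±m₁, j₂±m₂, J±M) = (1,3,5,1,5,3)
P² = 6480/7
sum k=0..1:
  [0] +1/720 = 1/720
  [1] −1/48 = -1/48
S = -7/360
C² = P²·S² = 7/20 ; C = -0.591608

−√(7/20) ≈ -0.591608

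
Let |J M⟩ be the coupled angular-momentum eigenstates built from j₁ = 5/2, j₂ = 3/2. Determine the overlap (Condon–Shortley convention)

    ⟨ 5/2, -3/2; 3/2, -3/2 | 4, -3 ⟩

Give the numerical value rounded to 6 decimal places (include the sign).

triangle: 0!·5!·3!/9! = 720/362880
(j±m)!: 1!·4!·0!·3!·1!·7! = 725760
prefactor² = (2J+1)·Δ·N² = 12960
  k=0: +1/(0!·0!·4!·0!·1!·3!) = 1/144
Σ = 1/144  ⇒  CG² = 12960·1/144² = 5/8
CG = +√(5/8) = +0.790569

+√(5/8) = +0.790569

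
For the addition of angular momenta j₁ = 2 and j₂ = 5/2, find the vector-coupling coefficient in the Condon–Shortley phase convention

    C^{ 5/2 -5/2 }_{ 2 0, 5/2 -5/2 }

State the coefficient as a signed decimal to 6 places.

triangle: 2!*2!*3!/8! = 24/40320
(j±m)!: 2!*2!*0!*5!*0!*5! = 57600
prefactor² = (2J+1)*Δ*N² = 1440/7
  k=0: +1/(0!*2!*2!*0!*0!*3!) = 1/24
Σ = 1/24  ⇒  CG² = 1440/7*1/24² = 5/14
CG = +√(5/14) = +0.597614

+√(5/14) = +0.597614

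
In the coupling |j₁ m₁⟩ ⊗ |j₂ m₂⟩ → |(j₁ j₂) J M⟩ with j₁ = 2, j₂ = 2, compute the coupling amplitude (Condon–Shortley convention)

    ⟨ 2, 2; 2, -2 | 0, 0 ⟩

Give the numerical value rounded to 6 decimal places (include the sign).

√[1·4!0!0!/5! · 4!0!0!4!0!0!] = √(576/5)
  +(−1)^0/∏(0,4,0,0,0,0)! = 1/24  (running 1/24)
⟨..|..⟩ = √(576/5)·(1/24) = +0.447214

+0.447214  (= +√(1/5))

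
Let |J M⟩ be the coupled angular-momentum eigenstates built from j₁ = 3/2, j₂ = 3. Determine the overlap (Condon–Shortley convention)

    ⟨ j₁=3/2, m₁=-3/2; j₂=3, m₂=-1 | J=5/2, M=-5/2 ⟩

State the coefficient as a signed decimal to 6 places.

+√(3/28) ≈ +0.327327

j₁+j₂−J=2  J+j₁−j₂=1  J−j₁+j₂=4  j₁+j₂+J+1=8
(j₁±m₁, j₂±m₂, J±M) = (0,3,2,4,0,5)
P² = 1728/7
sum k=2..2:
  [2] +1/48 = 1/48
S = 1/48
C² = P²·S² = 3/28 ; C = +0.327327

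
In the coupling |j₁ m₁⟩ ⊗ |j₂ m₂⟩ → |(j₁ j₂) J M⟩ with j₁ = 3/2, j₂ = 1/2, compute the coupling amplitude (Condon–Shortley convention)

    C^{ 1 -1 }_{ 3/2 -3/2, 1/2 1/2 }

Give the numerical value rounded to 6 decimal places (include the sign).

-0.866025

j₁+j₂−J=1  J+j₁−j₂=2  J−j₁+j₂=0  j₁+j₂+J+1=4
(j₁±m₁, j₂±m₂, J±M) = (0,3,1,0,0,2)
P² = 3
sum k=1..1:
  [1] −1/2 = -1/2
S = -1/2
C² = P²·S² = 3/4 ; C = -0.866025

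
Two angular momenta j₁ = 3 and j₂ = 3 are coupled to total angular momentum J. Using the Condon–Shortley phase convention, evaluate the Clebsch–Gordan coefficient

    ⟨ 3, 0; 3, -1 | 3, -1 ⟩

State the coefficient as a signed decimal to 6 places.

j₁+j₂−J=3  J+j₁−j₂=3  J−j₁+j₂=3  j₁+j₂+J+1=10
(j₁±m₁, j₂±m₂, J±M) = (3,3,2,4,2,4)
P² = 864/25
sum k=0..2:
  [0] +1/72 = 1/72
  [1] −1/8 = -1/8
  [2] +1/24 = 1/24
S = -5/72
C² = P²·S² = 1/6 ; C = -0.408248

-0.408248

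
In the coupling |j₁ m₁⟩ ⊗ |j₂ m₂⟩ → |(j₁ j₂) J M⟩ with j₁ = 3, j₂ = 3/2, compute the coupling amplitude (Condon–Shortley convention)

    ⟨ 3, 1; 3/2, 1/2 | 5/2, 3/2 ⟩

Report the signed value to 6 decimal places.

triangle: 2!·4!·1!/8! = 48/40320
(j±m)!: 4!·2!·2!·1!·4!·1! = 2304
prefactor² = (2J+1)·Δ·N² = 576/35
  k=1: −1/(1!·1!·1!·1!·3!·0!) = -1/6
  k=2: +1/(2!·0!·0!·0!·4!·1!) = 1/48
Σ = -7/48  ⇒  CG² = 576/35·(-7/48)² = 7/20
CG = −√(7/20) = -0.591608

−√(7/20) = -0.591608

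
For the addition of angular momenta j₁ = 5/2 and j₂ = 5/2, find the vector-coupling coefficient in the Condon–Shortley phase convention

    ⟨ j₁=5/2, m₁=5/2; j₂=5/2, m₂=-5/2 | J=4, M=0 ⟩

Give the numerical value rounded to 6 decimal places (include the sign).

√[9·1!4!4!/10! · 5!0!0!5!4!4!] = √(82944/7)
  +(−1)^0/∏(0,1,0,0,4,4)! = 1/576  (running 1/576)
⟨..|..⟩ = √(82944/7)·(1/576) = +0.188982

+0.188982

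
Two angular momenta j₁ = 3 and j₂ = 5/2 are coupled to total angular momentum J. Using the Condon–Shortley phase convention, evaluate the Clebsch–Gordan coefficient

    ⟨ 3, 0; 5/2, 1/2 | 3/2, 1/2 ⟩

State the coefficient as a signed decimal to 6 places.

triangle: 4!×2!×1!/8! = 48/40320
(j±m)!: 3!×3!×3!×2!×2!×1! = 864
prefactor² = (2J+1)×Δ×N² = 144/35
  k=2: +1/(2!×2!×1!×1!×1!×0!) = 1/4
  k=3: −1/(3!×1!×0!×0!×2!×1!) = -1/12
Σ = 1/6  ⇒  CG² = 144/35×1/6² = 4/35
CG = +√(4/35) = +0.338062

+0.338062  (= +√(4/35))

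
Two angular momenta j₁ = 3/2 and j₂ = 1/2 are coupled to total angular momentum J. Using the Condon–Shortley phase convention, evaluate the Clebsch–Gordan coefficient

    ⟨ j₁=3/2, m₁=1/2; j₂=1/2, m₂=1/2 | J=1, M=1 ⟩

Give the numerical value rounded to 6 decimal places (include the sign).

j₁+j₂−J=1  J+j₁−j₂=2  J−j₁+j₂=0  j₁+j₂+J+1=4
(j₁±m₁, j₂±m₂, J±M) = (2,1,1,0,2,0)
P² = 1
sum k=1..1:
  [1] −1/2 = -1/2
S = -1/2
C² = P²·S² = 1/4 ; C = -0.500000

−√(1/4) ≈ -0.500000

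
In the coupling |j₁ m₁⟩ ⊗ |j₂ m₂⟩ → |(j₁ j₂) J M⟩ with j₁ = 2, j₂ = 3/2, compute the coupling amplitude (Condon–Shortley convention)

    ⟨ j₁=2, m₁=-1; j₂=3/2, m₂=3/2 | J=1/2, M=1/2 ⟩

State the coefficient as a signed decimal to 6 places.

−√(1/10) = -0.316228

j₁+j₂−J=3  J+j₁−j₂=1  J−j₁+j₂=0  j₁+j₂+J+1=5
(j₁±m₁, j₂±m₂, J±M) = (1,3,3,0,1,0)
P² = 18/5
sum k=3..3:
  [3] −1/6 = -1/6
S = -1/6
C² = P²·S² = 1/10 ; C = -0.316228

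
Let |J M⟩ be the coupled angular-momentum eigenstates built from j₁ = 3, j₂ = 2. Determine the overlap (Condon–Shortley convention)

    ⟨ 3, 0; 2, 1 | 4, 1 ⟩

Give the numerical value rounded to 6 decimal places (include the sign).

j₁+j₂−J=1  J+j₁−j₂=5  J−j₁+j₂=3  j₁+j₂+J+1=10
(j₁±m₁, j₂±m₂, J±M) = (3,3,3,1,5,3)
P² = 1944/7
sum k=0..1:
  [0] +1/72 = 1/72
  [1] −1/24 = -1/24
S = -1/36
C² = P²·S² = 3/14 ; C = -0.462910

−√(3/14) ≈ -0.462910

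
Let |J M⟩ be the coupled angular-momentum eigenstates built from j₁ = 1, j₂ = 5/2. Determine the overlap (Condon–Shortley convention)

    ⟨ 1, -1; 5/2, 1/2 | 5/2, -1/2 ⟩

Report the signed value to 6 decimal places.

√[6·1!1!4!/7! · 0!2!3!2!2!3!] = √(288/35)
  +(−1)^1/∏(1,0,1,2,0,2)! = -1/4  (running -1/4)
⟨..|..⟩ = √(288/35)·(-1/4) = -0.717137

−√(18/35) ≈ -0.717137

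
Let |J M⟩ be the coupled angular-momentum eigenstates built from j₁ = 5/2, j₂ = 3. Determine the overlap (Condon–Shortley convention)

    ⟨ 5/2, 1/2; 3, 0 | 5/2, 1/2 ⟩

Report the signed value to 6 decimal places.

−√(8/105) = -0.276026

√[6·3!2!3!/9! · 3!2!3!3!3!2!] = √(216/35)
  +(−1)^0/∏(0,3,2,3,0,0)! = 1/72  (running 1/72)
  +(−1)^1/∏(1,2,1,2,1,1)! = -1/4  (running -17/72)
  +(−1)^2/∏(2,1,0,1,2,2)! = 1/8  (running -1/9)
⟨..|..⟩ = √(216/35)·(-1/9) = -0.276026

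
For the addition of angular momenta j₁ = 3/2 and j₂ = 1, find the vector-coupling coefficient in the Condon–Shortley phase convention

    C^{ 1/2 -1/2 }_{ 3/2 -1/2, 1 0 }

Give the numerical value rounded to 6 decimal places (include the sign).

j₁+j₂−J=2  J+j₁−j₂=1  J−j₁+j₂=0  j₁+j₂+J+1=4
(j₁±m₁, j₂±m₂, J±M) = (1,2,1,1,0,1)
P² = 1/3
sum k=1..1:
  [1] −1/1 = -1
S = -1
C² = P²·S² = 1/3 ; C = -0.577350

-0.577350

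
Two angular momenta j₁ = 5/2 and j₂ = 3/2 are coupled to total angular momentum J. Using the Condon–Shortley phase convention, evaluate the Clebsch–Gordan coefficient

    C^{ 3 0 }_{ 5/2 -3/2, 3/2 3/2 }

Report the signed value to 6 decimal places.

-0.547723

triangle: 1!×4!×2!/8! = 48/40320
(j±m)!: 1!×4!×3!×0!×3!×3! = 5184
prefactor² = (2J+1)×Δ×N² = 216/5
  k=1: −1/(1!×0!×3!×2!×1!×0!) = -1/12
Σ = -1/12  ⇒  CG² = 216/5×(-1/12)² = 3/10
CG = −√(3/10) = -0.547723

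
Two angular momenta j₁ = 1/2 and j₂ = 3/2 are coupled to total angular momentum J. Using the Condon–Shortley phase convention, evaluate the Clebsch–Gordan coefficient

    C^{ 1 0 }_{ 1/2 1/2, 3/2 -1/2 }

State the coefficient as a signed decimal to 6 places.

√[3·1!0!2!/4! · 1!0!1!2!1!1!] = √(1/2)
  +(−1)^0/∏(0,1,0,1,0,1)! = 1  (running 1)
⟨..|..⟩ = √(1/2)·(1) = +0.707107

+0.707107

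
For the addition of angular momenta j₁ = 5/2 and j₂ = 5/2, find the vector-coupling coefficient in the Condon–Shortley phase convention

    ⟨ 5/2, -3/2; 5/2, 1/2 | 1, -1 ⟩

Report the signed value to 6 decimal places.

triangle: 4!*1!*1!/7! = 24/5040
(j±m)!: 1!*4!*3!*2!*0!*2! = 576
prefactor² = (2J+1)*Δ*N² = 288/35
  k=3: −1/(3!*1!*1!*0!*0!*1!) = -1/6
Σ = -1/6  ⇒  CG² = 288/35*(-1/6)² = 8/35
CG = −√(8/35) = -0.478091

-0.478091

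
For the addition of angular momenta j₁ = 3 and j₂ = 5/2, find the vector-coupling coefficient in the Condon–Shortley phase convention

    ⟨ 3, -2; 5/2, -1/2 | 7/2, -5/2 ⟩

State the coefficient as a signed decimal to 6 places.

√[8·2!4!3!/10! · 1!5!2!3!1!6!] = √(4608/7)
  +(−1)^1/∏(1,1,4,1,0,2)! = -1/48  (running -1/48)
  +(−1)^2/∏(2,0,3,0,1,3)! = 1/72  (running -1/144)
⟨..|..⟩ = √(4608/7)·(-1/144) = -0.178174

-0.178174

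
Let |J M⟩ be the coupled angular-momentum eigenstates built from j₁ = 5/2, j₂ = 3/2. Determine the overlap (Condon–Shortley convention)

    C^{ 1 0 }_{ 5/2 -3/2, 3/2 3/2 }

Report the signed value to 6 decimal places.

−√(1/5) = -0.447214

j₁+j₂−J=3  J+j₁−j₂=2  J−j₁+j₂=0  j₁+j₂+J+1=6
(j₁±m₁, j₂±m₂, J±M) = (1,4,3,0,1,1)
P² = 36/5
sum k=3..3:
  [3] −1/6 = -1/6
S = -1/6
C² = P²·S² = 1/5 ; C = -0.447214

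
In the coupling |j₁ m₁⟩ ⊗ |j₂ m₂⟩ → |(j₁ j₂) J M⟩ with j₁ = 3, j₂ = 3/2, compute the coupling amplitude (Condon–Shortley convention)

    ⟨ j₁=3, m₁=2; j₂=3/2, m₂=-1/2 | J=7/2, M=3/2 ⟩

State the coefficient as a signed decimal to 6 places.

triangle: 1!·5!·2!/9! = 240/362880
(j±m)!: 5!·1!·1!·2!·5!·2! = 57600
prefactor² = (2J+1)·Δ·N² = 6400/21
  k=0: +1/(0!·1!·1!·1!·4!·1!) = 1/24
  k=1: −1/(1!·0!·0!·0!·5!·2!) = -1/240
Σ = 3/80  ⇒  CG² = 6400/21·3/80² = 3/7
CG = +√(3/7) = +0.654654

+√(3/7) = +0.654654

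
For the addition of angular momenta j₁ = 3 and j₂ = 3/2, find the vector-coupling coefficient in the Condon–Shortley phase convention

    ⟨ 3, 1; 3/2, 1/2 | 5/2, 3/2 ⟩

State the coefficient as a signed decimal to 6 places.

−√(7/20) = -0.591608

j₁+j₂−J=2  J+j₁−j₂=4  J−j₁+j₂=1  j₁+j₂+J+1=8
(j₁±m₁, j₂±m₂, J±M) = (4,2,2,1,4,1)
P² = 576/35
sum k=1..2:
  [1] −1/6 = -1/6
  [2] +1/48 = 1/48
S = -7/48
C² = P²·S² = 7/20 ; C = -0.591608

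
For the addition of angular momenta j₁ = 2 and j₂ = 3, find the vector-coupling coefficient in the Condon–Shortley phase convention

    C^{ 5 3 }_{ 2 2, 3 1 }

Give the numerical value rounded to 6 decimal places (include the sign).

+0.577350

j₁+j₂−J=0  J+j₁−j₂=4  J−j₁+j₂=6  j₁+j₂+J+1=11
(j₁±m₁, j₂±m₂, J±M) = (4,0,4,2,8,2)
P² = 442368
sum k=0..0:
  [0] +1/1152 = 1/1152
S = 1/1152
C² = P²·S² = 1/3 ; C = +0.577350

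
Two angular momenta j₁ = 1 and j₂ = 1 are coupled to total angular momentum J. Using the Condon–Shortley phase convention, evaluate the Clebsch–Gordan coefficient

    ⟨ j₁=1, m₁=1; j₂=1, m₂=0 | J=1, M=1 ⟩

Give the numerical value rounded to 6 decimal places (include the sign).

√[3·1!1!1!/4! · 2!0!1!1!2!0!] = √(1/2)
  +(−1)^0/∏(0,1,0,1,1,0)! = 1  (running 1)
⟨..|..⟩ = √(1/2)·(1) = +0.707107

+√(1/2) ≈ +0.707107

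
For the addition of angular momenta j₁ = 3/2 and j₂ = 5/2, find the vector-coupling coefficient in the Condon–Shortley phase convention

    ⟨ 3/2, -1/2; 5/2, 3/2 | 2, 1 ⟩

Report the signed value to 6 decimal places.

+0.154303  (= +√(1/42))

j₁+j₂−J=2  J+j₁−j₂=1  J−j₁+j₂=3  j₁+j₂+J+1=7
(j₁±m₁, j₂±m₂, J±M) = (1,2,4,1,3,1)
P² = 24/7
sum k=1..2:
  [1] −1/6 = -1/6
  [2] +1/4 = 1/4
S = 1/12
C² = P²·S² = 1/42 ; C = +0.154303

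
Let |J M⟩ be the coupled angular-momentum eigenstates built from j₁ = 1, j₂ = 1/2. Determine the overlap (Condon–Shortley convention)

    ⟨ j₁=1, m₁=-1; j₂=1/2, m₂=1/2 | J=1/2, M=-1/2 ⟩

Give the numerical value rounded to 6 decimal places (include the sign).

j₁+j₂−J=1  J+j₁−j₂=1  J−j₁+j₂=0  j₁+j₂+J+1=3
(j₁±m₁, j₂±m₂, J±M) = (0,2,1,0,0,1)
P² = 2/3
sum k=1..1:
  [1] −1/1 = -1
S = -1
C² = P²·S² = 2/3 ; C = -0.816497

−√(2/3) = -0.816497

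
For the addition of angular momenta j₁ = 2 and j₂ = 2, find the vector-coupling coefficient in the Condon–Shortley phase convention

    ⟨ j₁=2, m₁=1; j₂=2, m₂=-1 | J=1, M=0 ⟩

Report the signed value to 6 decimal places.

j₁+j₂−J=3  J+j₁−j₂=1  J−j₁+j₂=1  j₁+j₂+J+1=6
(j₁±m₁, j₂±m₂, J±M) = (3,1,1,3,1,1)
P² = 9/10
sum k=0..1:
  [0] +1/6 = 1/6
  [1] −1/2 = -1/2
S = -1/3
C² = P²·S² = 1/10 ; C = -0.316228

-0.316228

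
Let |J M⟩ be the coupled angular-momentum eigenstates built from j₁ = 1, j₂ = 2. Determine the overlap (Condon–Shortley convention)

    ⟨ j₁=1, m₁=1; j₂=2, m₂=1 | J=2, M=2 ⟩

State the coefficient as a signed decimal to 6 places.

triangle: 1!*1!*3!/6! = 6/720
(j±m)!: 2!*0!*3!*1!*4!*0! = 288
prefactor² = (2J+1)*Δ*N² = 12
  k=0: +1/(0!*1!*0!*3!*1!*0!) = 1/6
Σ = 1/6  ⇒  CG² = 12*1/6² = 1/3
CG = +√(1/3) = +0.577350

+√(1/3) = +0.577350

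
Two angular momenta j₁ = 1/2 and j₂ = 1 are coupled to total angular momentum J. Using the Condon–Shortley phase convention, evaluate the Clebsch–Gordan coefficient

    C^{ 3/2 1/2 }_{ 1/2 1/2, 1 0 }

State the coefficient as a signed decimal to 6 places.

+0.816497  (= +√(2/3))

j₁+j₂−J=0  J+j₁−j₂=1  J−j₁+j₂=2  j₁+j₂+J+1=4
(j₁±m₁, j₂±m₂, J±M) = (1,0,1,1,2,1)
P² = 2/3
sum k=0..0:
  [0] +1/1 = 1
S = 1
C² = P²·S² = 2/3 ; C = +0.816497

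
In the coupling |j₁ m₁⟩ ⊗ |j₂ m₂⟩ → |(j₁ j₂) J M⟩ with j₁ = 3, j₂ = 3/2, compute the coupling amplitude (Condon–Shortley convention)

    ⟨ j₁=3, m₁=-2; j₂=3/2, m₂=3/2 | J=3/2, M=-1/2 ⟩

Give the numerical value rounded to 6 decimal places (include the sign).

j₁+j₂−J=3  J+j₁−j₂=3  J−j₁+j₂=0  j₁+j₂+J+1=7
(j₁±m₁, j₂±m₂, J±M) = (1,5,3,0,1,2)
P² = 288/7
sum k=3..3:
  [3] −1/12 = -1/12
S = -1/12
C² = P²·S² = 2/7 ; C = -0.534522

−√(2/7) ≈ -0.534522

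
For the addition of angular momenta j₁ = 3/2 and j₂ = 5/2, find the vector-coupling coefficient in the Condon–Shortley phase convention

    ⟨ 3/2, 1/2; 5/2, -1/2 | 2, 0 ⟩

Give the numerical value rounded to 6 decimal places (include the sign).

√[5·2!1!3!/7! · 2!1!2!3!2!2!] = √(8/7)
  +(−1)^0/∏(0,2,1,2,0,1)! = 1/4  (running 1/4)
  +(−1)^1/∏(1,1,0,1,1,2)! = -1/2  (running -1/4)
⟨..|..⟩ = √(8/7)·(-1/4) = -0.267261

−√(1/14) ≈ -0.267261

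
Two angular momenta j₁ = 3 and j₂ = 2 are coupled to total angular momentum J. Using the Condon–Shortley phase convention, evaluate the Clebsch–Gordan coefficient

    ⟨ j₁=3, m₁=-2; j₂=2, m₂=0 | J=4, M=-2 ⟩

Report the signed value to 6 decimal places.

-0.585540

triangle: 1!·5!·3!/10! = 720/3628800
(j±m)!: 1!·5!·2!·2!·2!·6! = 691200
prefactor² = (2J+1)·Δ·N² = 8640/7
  k=0: +1/(0!·1!·5!·2!·0!·1!) = 1/240
  k=1: −1/(1!·0!·4!·1!·1!·2!) = -1/48
Σ = -1/60  ⇒  CG² = 8640/7·(-1/60)² = 12/35
CG = −√(12/35) = -0.585540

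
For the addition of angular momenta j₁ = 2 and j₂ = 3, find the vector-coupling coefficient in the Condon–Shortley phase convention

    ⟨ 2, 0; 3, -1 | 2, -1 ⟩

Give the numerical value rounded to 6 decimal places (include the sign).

-0.377964  (= −√(1/7))

j₁+j₂−J=3  J+j₁−j₂=1  J−j₁+j₂=3  j₁+j₂+J+1=8
(j₁±m₁, j₂±m₂, J±M) = (2,2,2,4,1,3)
P² = 36/7
sum k=1..2:
  [1] −1/4 = -1/4
  [2] +1/12 = 1/12
S = -1/6
C² = P²·S² = 1/7 ; C = -0.377964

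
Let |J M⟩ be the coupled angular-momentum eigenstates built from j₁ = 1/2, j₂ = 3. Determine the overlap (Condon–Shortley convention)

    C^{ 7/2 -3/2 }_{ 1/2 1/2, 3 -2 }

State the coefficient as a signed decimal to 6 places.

+0.534522

√[8·0!1!6!/8! · 1!0!1!5!2!5!] = √(28800/7)
  +(−1)^0/∏(0,0,0,1,1,5)! = 1/120  (running 1/120)
⟨..|..⟩ = √(28800/7)·(1/120) = +0.534522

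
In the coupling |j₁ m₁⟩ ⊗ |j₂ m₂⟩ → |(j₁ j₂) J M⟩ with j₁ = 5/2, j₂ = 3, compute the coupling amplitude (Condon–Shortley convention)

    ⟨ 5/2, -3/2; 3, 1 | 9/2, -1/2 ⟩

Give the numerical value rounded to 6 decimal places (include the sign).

√[10·1!4!5!/11! · 1!4!4!2!4!5!] = √(184320/77)
  +(−1)^0/∏(0,1,4,4,0,1)! = 1/576  (running 1/576)
  +(−1)^1/∏(1,0,3,3,1,2)! = -1/72  (running -7/576)
⟨..|..⟩ = √(184320/77)·(-7/576) = -0.594588

-0.594588  (= −√(35/99))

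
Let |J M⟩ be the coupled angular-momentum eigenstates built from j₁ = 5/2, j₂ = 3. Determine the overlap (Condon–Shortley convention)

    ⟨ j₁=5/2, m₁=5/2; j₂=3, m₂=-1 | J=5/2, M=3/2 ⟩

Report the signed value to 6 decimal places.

j₁+j₂−J=3  J+j₁−j₂=2  J−j₁+j₂=3  j₁+j₂+J+1=9
(j₁±m₁, j₂±m₂, J±M) = (5,0,2,4,4,1)
P² = 1152/7
sum k=0..0:
  [0] +1/24 = 1/24
S = 1/24
C² = P²·S² = 2/7 ; C = +0.534522

+√(2/7) = +0.534522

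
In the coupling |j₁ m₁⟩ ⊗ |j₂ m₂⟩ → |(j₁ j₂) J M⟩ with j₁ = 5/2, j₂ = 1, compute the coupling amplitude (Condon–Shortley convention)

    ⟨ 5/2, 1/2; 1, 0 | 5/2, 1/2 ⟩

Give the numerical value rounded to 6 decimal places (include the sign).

+√(1/35) = +0.169031

j₁+j₂−J=1  J+j₁−j₂=4  J−j₁+j₂=1  j₁+j₂+J+1=7
(j₁±m₁, j₂±m₂, J±M) = (3,2,1,1,3,2)
P² = 144/35
sum k=0..1:
  [0] +1/4 = 1/4
  [1] −1/6 = -1/6
S = 1/12
C² = P²·S² = 1/35 ; C = +0.169031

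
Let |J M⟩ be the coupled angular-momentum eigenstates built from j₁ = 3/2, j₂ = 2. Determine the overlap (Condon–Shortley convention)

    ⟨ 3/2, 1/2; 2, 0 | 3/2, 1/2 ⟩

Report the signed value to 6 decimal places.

-0.447214  (= −√(1/5))

triangle: 2!*1!*2!/6! = 4/720
(j±m)!: 2!*1!*2!*2!*2!*1! = 16
prefactor² = (2J+1)*Δ*N² = 16/45
  k=0: +1/(0!*2!*1!*2!*0!*0!) = 1/4
  k=1: −1/(1!*1!*0!*1!*1!*1!) = -1
Σ = -3/4  ⇒  CG² = 16/45*(-3/4)² = 1/5
CG = −√(1/5) = -0.447214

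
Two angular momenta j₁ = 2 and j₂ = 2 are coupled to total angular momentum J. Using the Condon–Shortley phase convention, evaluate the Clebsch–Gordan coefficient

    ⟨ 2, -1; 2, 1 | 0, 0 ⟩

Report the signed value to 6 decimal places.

-0.447214

j₁+j₂−J=4  J+j₁−j₂=0  J−j₁+j₂=0  j₁+j₂+J+1=5
(j₁±m₁, j₂±m₂, J±M) = (1,3,3,1,0,0)
P² = 36/5
sum k=3..3:
  [3] −1/6 = -1/6
S = -1/6
C² = P²·S² = 1/5 ; C = -0.447214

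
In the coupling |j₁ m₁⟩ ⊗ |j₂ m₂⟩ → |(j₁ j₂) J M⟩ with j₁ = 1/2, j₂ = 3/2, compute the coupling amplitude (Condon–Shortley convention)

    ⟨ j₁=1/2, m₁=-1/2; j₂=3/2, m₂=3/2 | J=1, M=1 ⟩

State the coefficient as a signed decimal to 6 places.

j₁+j₂−J=1  J+j₁−j₂=0  J−j₁+j₂=2  j₁+j₂+J+1=4
(j₁±m₁, j₂±m₂, J±M) = (0,1,3,0,2,0)
P² = 3
sum k=1..1:
  [1] −1/2 = -1/2
S = -1/2
C² = P²·S² = 3/4 ; C = -0.866025

−√(3/4) = -0.866025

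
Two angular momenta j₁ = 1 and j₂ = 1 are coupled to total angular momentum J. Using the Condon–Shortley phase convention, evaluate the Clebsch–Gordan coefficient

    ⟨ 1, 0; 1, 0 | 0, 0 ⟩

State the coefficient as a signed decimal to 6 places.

j₁+j₂−J=2  J+j₁−j₂=0  J−j₁+j₂=0  j₁+j₂+J+1=3
(j₁±m₁, j₂±m₂, J±M) = (1,1,1,1,0,0)
P² = 1/3
sum k=1..1:
  [1] −1/1 = -1
S = -1
C² = P²·S² = 1/3 ; C = -0.577350

−√(1/3) = -0.577350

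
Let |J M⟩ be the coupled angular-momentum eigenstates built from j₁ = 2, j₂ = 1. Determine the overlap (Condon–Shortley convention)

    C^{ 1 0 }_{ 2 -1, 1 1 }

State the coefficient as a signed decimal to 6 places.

j₁+j₂−J=2  J+j₁−j₂=2  J−j₁+j₂=0  j₁+j₂+J+1=5
(j₁±m₁, j₂±m₂, J±M) = (1,3,2,0,1,1)
P² = 6/5
sum k=2..2:
  [2] +1/2 = 1/2
S = 1/2
C² = P²·S² = 3/10 ; C = +0.547723

+√(3/10) = +0.547723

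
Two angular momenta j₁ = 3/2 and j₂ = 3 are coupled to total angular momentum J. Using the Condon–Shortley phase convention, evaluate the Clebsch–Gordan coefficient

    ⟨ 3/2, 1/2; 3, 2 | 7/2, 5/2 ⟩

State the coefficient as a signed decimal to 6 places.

√[8·1!2!5!/9! · 2!1!5!1!6!1!] = √(6400/7)
  +(−1)^0/∏(0,1,1,5,1,0)! = 1/120  (running 1/120)
  +(−1)^1/∏(1,0,0,4,2,1)! = -1/48  (running -1/80)
⟨..|..⟩ = √(6400/7)·(-1/80) = -0.377964

-0.377964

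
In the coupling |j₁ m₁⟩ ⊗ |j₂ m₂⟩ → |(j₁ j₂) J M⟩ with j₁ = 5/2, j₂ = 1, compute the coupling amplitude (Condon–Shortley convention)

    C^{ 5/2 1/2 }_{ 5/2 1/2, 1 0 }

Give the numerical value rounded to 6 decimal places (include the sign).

+0.169031  (= +√(1/35))

j₁+j₂−J=1  J+j₁−j₂=4  J−j₁+j₂=1  j₁+j₂+J+1=7
(j₁±m₁, j₂±m₂, J±M) = (3,2,1,1,3,2)
P² = 144/35
sum k=0..1:
  [0] +1/4 = 1/4
  [1] −1/6 = -1/6
S = 1/12
C² = P²·S² = 1/35 ; C = +0.169031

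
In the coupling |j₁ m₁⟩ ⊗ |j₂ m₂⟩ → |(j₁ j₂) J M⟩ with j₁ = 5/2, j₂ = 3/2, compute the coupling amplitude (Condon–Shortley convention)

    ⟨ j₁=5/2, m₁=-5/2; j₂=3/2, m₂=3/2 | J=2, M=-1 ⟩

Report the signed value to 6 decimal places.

+√(5/14) ≈ +0.597614

j₁+j₂−J=2  J+j₁−j₂=3  J−j₁+j₂=1  j₁+j₂+J+1=7
(j₁±m₁, j₂±m₂, J±M) = (0,5,3,0,1,3)
P² = 360/7
sum k=2..2:
  [2] +1/12 = 1/12
S = 1/12
C² = P²·S² = 5/14 ; C = +0.597614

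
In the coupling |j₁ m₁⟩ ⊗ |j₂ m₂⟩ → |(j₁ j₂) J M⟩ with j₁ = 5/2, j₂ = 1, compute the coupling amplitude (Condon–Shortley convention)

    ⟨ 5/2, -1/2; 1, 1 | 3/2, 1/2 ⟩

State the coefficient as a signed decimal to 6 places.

triangle: 2!*3!*0!/6! = 12/720
(j±m)!: 2!*3!*2!*0!*2!*1! = 48
prefactor² = (2J+1)*Δ*N² = 16/5
  k=2: +1/(2!*0!*1!*0!*2!*0!) = 1/4
Σ = 1/4  ⇒  CG² = 16/5*1/4² = 1/5
CG = +√(1/5) = +0.447214

+√(1/5) = +0.447214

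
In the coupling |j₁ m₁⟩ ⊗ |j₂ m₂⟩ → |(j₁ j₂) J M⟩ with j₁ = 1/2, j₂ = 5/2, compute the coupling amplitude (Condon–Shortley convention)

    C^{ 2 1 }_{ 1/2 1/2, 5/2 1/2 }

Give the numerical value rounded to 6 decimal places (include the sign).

j₁+j₂−J=1  J+j₁−j₂=0  J−j₁+j₂=4  j₁+j₂+J+1=6
(j₁±m₁, j₂±m₂, J±M) = (1,0,3,2,3,1)
P² = 12
sum k=0..0:
  [0] +1/6 = 1/6
S = 1/6
C² = P²·S² = 1/3 ; C = +0.577350

+√(1/3) ≈ +0.577350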